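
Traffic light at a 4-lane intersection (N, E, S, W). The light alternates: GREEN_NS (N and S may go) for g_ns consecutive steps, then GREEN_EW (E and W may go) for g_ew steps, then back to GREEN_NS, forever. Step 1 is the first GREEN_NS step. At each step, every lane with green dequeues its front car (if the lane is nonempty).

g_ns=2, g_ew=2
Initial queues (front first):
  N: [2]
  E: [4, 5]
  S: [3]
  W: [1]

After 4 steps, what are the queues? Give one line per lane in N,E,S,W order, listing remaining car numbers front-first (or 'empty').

Step 1 [NS]: N:car2-GO,E:wait,S:car3-GO,W:wait | queues: N=0 E=2 S=0 W=1
Step 2 [NS]: N:empty,E:wait,S:empty,W:wait | queues: N=0 E=2 S=0 W=1
Step 3 [EW]: N:wait,E:car4-GO,S:wait,W:car1-GO | queues: N=0 E=1 S=0 W=0
Step 4 [EW]: N:wait,E:car5-GO,S:wait,W:empty | queues: N=0 E=0 S=0 W=0

N: empty
E: empty
S: empty
W: empty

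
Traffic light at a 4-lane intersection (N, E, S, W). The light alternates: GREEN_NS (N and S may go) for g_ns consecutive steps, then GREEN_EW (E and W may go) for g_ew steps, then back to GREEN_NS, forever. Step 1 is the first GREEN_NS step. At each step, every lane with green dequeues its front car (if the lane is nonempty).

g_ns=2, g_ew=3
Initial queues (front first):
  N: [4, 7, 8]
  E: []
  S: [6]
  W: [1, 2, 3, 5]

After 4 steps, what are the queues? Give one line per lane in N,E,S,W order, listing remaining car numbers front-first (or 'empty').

Step 1 [NS]: N:car4-GO,E:wait,S:car6-GO,W:wait | queues: N=2 E=0 S=0 W=4
Step 2 [NS]: N:car7-GO,E:wait,S:empty,W:wait | queues: N=1 E=0 S=0 W=4
Step 3 [EW]: N:wait,E:empty,S:wait,W:car1-GO | queues: N=1 E=0 S=0 W=3
Step 4 [EW]: N:wait,E:empty,S:wait,W:car2-GO | queues: N=1 E=0 S=0 W=2

N: 8
E: empty
S: empty
W: 3 5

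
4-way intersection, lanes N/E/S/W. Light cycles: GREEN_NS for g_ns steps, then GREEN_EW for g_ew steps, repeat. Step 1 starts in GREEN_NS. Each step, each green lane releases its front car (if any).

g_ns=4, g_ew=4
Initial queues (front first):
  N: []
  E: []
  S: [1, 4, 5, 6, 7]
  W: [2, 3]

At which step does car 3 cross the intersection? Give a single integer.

Step 1 [NS]: N:empty,E:wait,S:car1-GO,W:wait | queues: N=0 E=0 S=4 W=2
Step 2 [NS]: N:empty,E:wait,S:car4-GO,W:wait | queues: N=0 E=0 S=3 W=2
Step 3 [NS]: N:empty,E:wait,S:car5-GO,W:wait | queues: N=0 E=0 S=2 W=2
Step 4 [NS]: N:empty,E:wait,S:car6-GO,W:wait | queues: N=0 E=0 S=1 W=2
Step 5 [EW]: N:wait,E:empty,S:wait,W:car2-GO | queues: N=0 E=0 S=1 W=1
Step 6 [EW]: N:wait,E:empty,S:wait,W:car3-GO | queues: N=0 E=0 S=1 W=0
Step 7 [EW]: N:wait,E:empty,S:wait,W:empty | queues: N=0 E=0 S=1 W=0
Step 8 [EW]: N:wait,E:empty,S:wait,W:empty | queues: N=0 E=0 S=1 W=0
Step 9 [NS]: N:empty,E:wait,S:car7-GO,W:wait | queues: N=0 E=0 S=0 W=0
Car 3 crosses at step 6

6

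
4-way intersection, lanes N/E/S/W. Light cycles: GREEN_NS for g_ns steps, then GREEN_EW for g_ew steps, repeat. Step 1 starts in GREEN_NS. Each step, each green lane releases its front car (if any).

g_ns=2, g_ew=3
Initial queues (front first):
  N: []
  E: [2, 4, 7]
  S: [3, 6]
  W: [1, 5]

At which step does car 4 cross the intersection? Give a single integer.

Step 1 [NS]: N:empty,E:wait,S:car3-GO,W:wait | queues: N=0 E=3 S=1 W=2
Step 2 [NS]: N:empty,E:wait,S:car6-GO,W:wait | queues: N=0 E=3 S=0 W=2
Step 3 [EW]: N:wait,E:car2-GO,S:wait,W:car1-GO | queues: N=0 E=2 S=0 W=1
Step 4 [EW]: N:wait,E:car4-GO,S:wait,W:car5-GO | queues: N=0 E=1 S=0 W=0
Step 5 [EW]: N:wait,E:car7-GO,S:wait,W:empty | queues: N=0 E=0 S=0 W=0
Car 4 crosses at step 4

4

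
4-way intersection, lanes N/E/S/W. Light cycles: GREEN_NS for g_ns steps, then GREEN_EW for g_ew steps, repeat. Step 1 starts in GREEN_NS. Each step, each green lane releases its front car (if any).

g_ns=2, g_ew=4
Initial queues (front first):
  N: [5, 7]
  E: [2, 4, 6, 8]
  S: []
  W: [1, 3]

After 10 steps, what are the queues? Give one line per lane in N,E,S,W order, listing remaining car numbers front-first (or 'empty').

Step 1 [NS]: N:car5-GO,E:wait,S:empty,W:wait | queues: N=1 E=4 S=0 W=2
Step 2 [NS]: N:car7-GO,E:wait,S:empty,W:wait | queues: N=0 E=4 S=0 W=2
Step 3 [EW]: N:wait,E:car2-GO,S:wait,W:car1-GO | queues: N=0 E=3 S=0 W=1
Step 4 [EW]: N:wait,E:car4-GO,S:wait,W:car3-GO | queues: N=0 E=2 S=0 W=0
Step 5 [EW]: N:wait,E:car6-GO,S:wait,W:empty | queues: N=0 E=1 S=0 W=0
Step 6 [EW]: N:wait,E:car8-GO,S:wait,W:empty | queues: N=0 E=0 S=0 W=0

N: empty
E: empty
S: empty
W: empty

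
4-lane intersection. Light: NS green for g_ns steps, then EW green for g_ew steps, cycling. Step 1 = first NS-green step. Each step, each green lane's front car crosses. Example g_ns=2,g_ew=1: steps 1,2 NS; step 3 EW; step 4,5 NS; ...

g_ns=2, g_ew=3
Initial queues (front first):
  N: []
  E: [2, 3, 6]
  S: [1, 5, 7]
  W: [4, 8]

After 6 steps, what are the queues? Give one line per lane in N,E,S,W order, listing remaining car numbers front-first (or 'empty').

Step 1 [NS]: N:empty,E:wait,S:car1-GO,W:wait | queues: N=0 E=3 S=2 W=2
Step 2 [NS]: N:empty,E:wait,S:car5-GO,W:wait | queues: N=0 E=3 S=1 W=2
Step 3 [EW]: N:wait,E:car2-GO,S:wait,W:car4-GO | queues: N=0 E=2 S=1 W=1
Step 4 [EW]: N:wait,E:car3-GO,S:wait,W:car8-GO | queues: N=0 E=1 S=1 W=0
Step 5 [EW]: N:wait,E:car6-GO,S:wait,W:empty | queues: N=0 E=0 S=1 W=0
Step 6 [NS]: N:empty,E:wait,S:car7-GO,W:wait | queues: N=0 E=0 S=0 W=0

N: empty
E: empty
S: empty
W: empty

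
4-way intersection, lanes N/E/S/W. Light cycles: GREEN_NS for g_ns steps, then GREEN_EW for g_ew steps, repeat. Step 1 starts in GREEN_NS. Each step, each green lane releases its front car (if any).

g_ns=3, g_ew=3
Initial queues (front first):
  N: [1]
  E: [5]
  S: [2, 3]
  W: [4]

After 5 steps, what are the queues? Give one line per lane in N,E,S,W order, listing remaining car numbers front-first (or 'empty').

Step 1 [NS]: N:car1-GO,E:wait,S:car2-GO,W:wait | queues: N=0 E=1 S=1 W=1
Step 2 [NS]: N:empty,E:wait,S:car3-GO,W:wait | queues: N=0 E=1 S=0 W=1
Step 3 [NS]: N:empty,E:wait,S:empty,W:wait | queues: N=0 E=1 S=0 W=1
Step 4 [EW]: N:wait,E:car5-GO,S:wait,W:car4-GO | queues: N=0 E=0 S=0 W=0

N: empty
E: empty
S: empty
W: empty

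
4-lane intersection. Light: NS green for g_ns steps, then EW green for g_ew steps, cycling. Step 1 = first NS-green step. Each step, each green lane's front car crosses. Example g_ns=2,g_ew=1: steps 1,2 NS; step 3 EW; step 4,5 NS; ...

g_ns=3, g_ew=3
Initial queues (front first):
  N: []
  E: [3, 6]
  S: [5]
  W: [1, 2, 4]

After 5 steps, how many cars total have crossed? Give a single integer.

Answer: 5

Derivation:
Step 1 [NS]: N:empty,E:wait,S:car5-GO,W:wait | queues: N=0 E=2 S=0 W=3
Step 2 [NS]: N:empty,E:wait,S:empty,W:wait | queues: N=0 E=2 S=0 W=3
Step 3 [NS]: N:empty,E:wait,S:empty,W:wait | queues: N=0 E=2 S=0 W=3
Step 4 [EW]: N:wait,E:car3-GO,S:wait,W:car1-GO | queues: N=0 E=1 S=0 W=2
Step 5 [EW]: N:wait,E:car6-GO,S:wait,W:car2-GO | queues: N=0 E=0 S=0 W=1
Cars crossed by step 5: 5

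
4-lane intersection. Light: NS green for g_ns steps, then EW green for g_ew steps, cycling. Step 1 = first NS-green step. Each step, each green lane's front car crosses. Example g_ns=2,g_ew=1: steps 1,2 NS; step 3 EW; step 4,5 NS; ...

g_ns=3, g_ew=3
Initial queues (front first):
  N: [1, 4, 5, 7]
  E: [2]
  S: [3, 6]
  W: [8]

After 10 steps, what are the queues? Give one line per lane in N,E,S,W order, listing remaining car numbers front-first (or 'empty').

Step 1 [NS]: N:car1-GO,E:wait,S:car3-GO,W:wait | queues: N=3 E=1 S=1 W=1
Step 2 [NS]: N:car4-GO,E:wait,S:car6-GO,W:wait | queues: N=2 E=1 S=0 W=1
Step 3 [NS]: N:car5-GO,E:wait,S:empty,W:wait | queues: N=1 E=1 S=0 W=1
Step 4 [EW]: N:wait,E:car2-GO,S:wait,W:car8-GO | queues: N=1 E=0 S=0 W=0
Step 5 [EW]: N:wait,E:empty,S:wait,W:empty | queues: N=1 E=0 S=0 W=0
Step 6 [EW]: N:wait,E:empty,S:wait,W:empty | queues: N=1 E=0 S=0 W=0
Step 7 [NS]: N:car7-GO,E:wait,S:empty,W:wait | queues: N=0 E=0 S=0 W=0

N: empty
E: empty
S: empty
W: empty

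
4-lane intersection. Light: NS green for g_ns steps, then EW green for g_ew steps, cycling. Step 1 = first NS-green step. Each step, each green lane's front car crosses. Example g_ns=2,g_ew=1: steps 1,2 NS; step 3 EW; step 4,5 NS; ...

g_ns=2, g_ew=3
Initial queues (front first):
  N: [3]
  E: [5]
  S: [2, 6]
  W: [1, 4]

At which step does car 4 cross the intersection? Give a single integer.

Step 1 [NS]: N:car3-GO,E:wait,S:car2-GO,W:wait | queues: N=0 E=1 S=1 W=2
Step 2 [NS]: N:empty,E:wait,S:car6-GO,W:wait | queues: N=0 E=1 S=0 W=2
Step 3 [EW]: N:wait,E:car5-GO,S:wait,W:car1-GO | queues: N=0 E=0 S=0 W=1
Step 4 [EW]: N:wait,E:empty,S:wait,W:car4-GO | queues: N=0 E=0 S=0 W=0
Car 4 crosses at step 4

4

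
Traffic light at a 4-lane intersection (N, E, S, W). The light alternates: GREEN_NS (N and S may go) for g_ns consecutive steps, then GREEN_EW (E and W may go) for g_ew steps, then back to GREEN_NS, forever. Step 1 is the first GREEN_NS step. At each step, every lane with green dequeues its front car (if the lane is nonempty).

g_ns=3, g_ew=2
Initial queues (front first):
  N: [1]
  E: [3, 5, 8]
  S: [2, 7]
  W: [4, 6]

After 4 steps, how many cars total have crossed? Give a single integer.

Step 1 [NS]: N:car1-GO,E:wait,S:car2-GO,W:wait | queues: N=0 E=3 S=1 W=2
Step 2 [NS]: N:empty,E:wait,S:car7-GO,W:wait | queues: N=0 E=3 S=0 W=2
Step 3 [NS]: N:empty,E:wait,S:empty,W:wait | queues: N=0 E=3 S=0 W=2
Step 4 [EW]: N:wait,E:car3-GO,S:wait,W:car4-GO | queues: N=0 E=2 S=0 W=1
Cars crossed by step 4: 5

Answer: 5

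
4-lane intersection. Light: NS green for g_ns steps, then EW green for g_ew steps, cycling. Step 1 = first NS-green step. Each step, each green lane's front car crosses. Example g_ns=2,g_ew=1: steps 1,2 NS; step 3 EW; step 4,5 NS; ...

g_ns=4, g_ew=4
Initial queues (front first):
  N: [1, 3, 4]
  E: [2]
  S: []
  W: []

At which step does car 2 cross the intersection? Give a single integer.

Step 1 [NS]: N:car1-GO,E:wait,S:empty,W:wait | queues: N=2 E=1 S=0 W=0
Step 2 [NS]: N:car3-GO,E:wait,S:empty,W:wait | queues: N=1 E=1 S=0 W=0
Step 3 [NS]: N:car4-GO,E:wait,S:empty,W:wait | queues: N=0 E=1 S=0 W=0
Step 4 [NS]: N:empty,E:wait,S:empty,W:wait | queues: N=0 E=1 S=0 W=0
Step 5 [EW]: N:wait,E:car2-GO,S:wait,W:empty | queues: N=0 E=0 S=0 W=0
Car 2 crosses at step 5

5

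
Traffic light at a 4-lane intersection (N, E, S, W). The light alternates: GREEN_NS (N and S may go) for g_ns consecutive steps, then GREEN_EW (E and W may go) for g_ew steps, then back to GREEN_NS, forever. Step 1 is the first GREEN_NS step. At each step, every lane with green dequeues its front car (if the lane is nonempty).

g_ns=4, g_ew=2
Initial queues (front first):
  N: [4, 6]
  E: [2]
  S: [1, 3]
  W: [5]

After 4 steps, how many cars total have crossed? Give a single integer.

Step 1 [NS]: N:car4-GO,E:wait,S:car1-GO,W:wait | queues: N=1 E=1 S=1 W=1
Step 2 [NS]: N:car6-GO,E:wait,S:car3-GO,W:wait | queues: N=0 E=1 S=0 W=1
Step 3 [NS]: N:empty,E:wait,S:empty,W:wait | queues: N=0 E=1 S=0 W=1
Step 4 [NS]: N:empty,E:wait,S:empty,W:wait | queues: N=0 E=1 S=0 W=1
Cars crossed by step 4: 4

Answer: 4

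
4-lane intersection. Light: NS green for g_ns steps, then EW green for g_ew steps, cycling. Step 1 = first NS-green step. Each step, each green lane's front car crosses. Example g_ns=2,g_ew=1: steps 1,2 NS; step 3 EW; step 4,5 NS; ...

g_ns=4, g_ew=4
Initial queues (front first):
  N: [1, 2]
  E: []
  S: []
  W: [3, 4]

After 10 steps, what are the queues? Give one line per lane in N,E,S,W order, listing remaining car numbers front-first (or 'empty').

Step 1 [NS]: N:car1-GO,E:wait,S:empty,W:wait | queues: N=1 E=0 S=0 W=2
Step 2 [NS]: N:car2-GO,E:wait,S:empty,W:wait | queues: N=0 E=0 S=0 W=2
Step 3 [NS]: N:empty,E:wait,S:empty,W:wait | queues: N=0 E=0 S=0 W=2
Step 4 [NS]: N:empty,E:wait,S:empty,W:wait | queues: N=0 E=0 S=0 W=2
Step 5 [EW]: N:wait,E:empty,S:wait,W:car3-GO | queues: N=0 E=0 S=0 W=1
Step 6 [EW]: N:wait,E:empty,S:wait,W:car4-GO | queues: N=0 E=0 S=0 W=0

N: empty
E: empty
S: empty
W: empty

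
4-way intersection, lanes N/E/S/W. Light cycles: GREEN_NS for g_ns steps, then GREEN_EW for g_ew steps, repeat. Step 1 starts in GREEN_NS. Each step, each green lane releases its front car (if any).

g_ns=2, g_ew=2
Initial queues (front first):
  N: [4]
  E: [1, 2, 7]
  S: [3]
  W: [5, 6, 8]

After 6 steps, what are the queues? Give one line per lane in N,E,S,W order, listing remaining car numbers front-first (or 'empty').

Step 1 [NS]: N:car4-GO,E:wait,S:car3-GO,W:wait | queues: N=0 E=3 S=0 W=3
Step 2 [NS]: N:empty,E:wait,S:empty,W:wait | queues: N=0 E=3 S=0 W=3
Step 3 [EW]: N:wait,E:car1-GO,S:wait,W:car5-GO | queues: N=0 E=2 S=0 W=2
Step 4 [EW]: N:wait,E:car2-GO,S:wait,W:car6-GO | queues: N=0 E=1 S=0 W=1
Step 5 [NS]: N:empty,E:wait,S:empty,W:wait | queues: N=0 E=1 S=0 W=1
Step 6 [NS]: N:empty,E:wait,S:empty,W:wait | queues: N=0 E=1 S=0 W=1

N: empty
E: 7
S: empty
W: 8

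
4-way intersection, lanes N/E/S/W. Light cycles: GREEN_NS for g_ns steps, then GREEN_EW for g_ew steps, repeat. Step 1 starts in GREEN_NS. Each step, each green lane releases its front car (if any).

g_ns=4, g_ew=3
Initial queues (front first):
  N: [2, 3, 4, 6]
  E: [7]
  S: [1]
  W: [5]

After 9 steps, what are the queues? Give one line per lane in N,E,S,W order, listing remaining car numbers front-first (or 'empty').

Step 1 [NS]: N:car2-GO,E:wait,S:car1-GO,W:wait | queues: N=3 E=1 S=0 W=1
Step 2 [NS]: N:car3-GO,E:wait,S:empty,W:wait | queues: N=2 E=1 S=0 W=1
Step 3 [NS]: N:car4-GO,E:wait,S:empty,W:wait | queues: N=1 E=1 S=0 W=1
Step 4 [NS]: N:car6-GO,E:wait,S:empty,W:wait | queues: N=0 E=1 S=0 W=1
Step 5 [EW]: N:wait,E:car7-GO,S:wait,W:car5-GO | queues: N=0 E=0 S=0 W=0

N: empty
E: empty
S: empty
W: empty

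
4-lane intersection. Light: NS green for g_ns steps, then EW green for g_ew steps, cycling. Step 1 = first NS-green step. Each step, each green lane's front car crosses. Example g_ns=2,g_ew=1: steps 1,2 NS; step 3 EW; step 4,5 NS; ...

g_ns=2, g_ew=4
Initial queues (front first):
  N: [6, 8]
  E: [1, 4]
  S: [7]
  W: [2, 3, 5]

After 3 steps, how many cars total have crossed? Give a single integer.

Step 1 [NS]: N:car6-GO,E:wait,S:car7-GO,W:wait | queues: N=1 E=2 S=0 W=3
Step 2 [NS]: N:car8-GO,E:wait,S:empty,W:wait | queues: N=0 E=2 S=0 W=3
Step 3 [EW]: N:wait,E:car1-GO,S:wait,W:car2-GO | queues: N=0 E=1 S=0 W=2
Cars crossed by step 3: 5

Answer: 5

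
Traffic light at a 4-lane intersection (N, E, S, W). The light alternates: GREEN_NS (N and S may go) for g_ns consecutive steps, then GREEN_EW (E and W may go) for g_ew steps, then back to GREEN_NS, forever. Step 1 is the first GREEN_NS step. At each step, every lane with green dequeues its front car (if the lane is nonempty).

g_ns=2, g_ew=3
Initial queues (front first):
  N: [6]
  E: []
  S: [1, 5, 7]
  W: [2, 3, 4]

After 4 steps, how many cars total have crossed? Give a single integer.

Answer: 5

Derivation:
Step 1 [NS]: N:car6-GO,E:wait,S:car1-GO,W:wait | queues: N=0 E=0 S=2 W=3
Step 2 [NS]: N:empty,E:wait,S:car5-GO,W:wait | queues: N=0 E=0 S=1 W=3
Step 3 [EW]: N:wait,E:empty,S:wait,W:car2-GO | queues: N=0 E=0 S=1 W=2
Step 4 [EW]: N:wait,E:empty,S:wait,W:car3-GO | queues: N=0 E=0 S=1 W=1
Cars crossed by step 4: 5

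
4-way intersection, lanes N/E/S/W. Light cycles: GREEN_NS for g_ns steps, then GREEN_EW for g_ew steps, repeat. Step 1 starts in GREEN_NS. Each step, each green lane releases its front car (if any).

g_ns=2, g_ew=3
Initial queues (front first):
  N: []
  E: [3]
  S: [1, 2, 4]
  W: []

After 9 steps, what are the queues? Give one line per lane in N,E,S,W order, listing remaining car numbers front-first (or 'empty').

Step 1 [NS]: N:empty,E:wait,S:car1-GO,W:wait | queues: N=0 E=1 S=2 W=0
Step 2 [NS]: N:empty,E:wait,S:car2-GO,W:wait | queues: N=0 E=1 S=1 W=0
Step 3 [EW]: N:wait,E:car3-GO,S:wait,W:empty | queues: N=0 E=0 S=1 W=0
Step 4 [EW]: N:wait,E:empty,S:wait,W:empty | queues: N=0 E=0 S=1 W=0
Step 5 [EW]: N:wait,E:empty,S:wait,W:empty | queues: N=0 E=0 S=1 W=0
Step 6 [NS]: N:empty,E:wait,S:car4-GO,W:wait | queues: N=0 E=0 S=0 W=0

N: empty
E: empty
S: empty
W: empty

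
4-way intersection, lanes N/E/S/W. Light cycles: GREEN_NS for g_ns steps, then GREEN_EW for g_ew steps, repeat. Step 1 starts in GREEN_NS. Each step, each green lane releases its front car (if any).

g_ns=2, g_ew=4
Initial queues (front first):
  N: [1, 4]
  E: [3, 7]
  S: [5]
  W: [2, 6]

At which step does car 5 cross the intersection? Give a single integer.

Step 1 [NS]: N:car1-GO,E:wait,S:car5-GO,W:wait | queues: N=1 E=2 S=0 W=2
Step 2 [NS]: N:car4-GO,E:wait,S:empty,W:wait | queues: N=0 E=2 S=0 W=2
Step 3 [EW]: N:wait,E:car3-GO,S:wait,W:car2-GO | queues: N=0 E=1 S=0 W=1
Step 4 [EW]: N:wait,E:car7-GO,S:wait,W:car6-GO | queues: N=0 E=0 S=0 W=0
Car 5 crosses at step 1

1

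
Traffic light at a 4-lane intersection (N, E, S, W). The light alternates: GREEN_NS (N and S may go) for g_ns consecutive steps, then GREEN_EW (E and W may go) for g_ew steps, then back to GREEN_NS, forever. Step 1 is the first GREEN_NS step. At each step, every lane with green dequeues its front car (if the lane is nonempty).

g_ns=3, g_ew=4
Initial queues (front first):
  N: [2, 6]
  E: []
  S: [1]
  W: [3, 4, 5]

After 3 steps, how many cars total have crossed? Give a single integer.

Step 1 [NS]: N:car2-GO,E:wait,S:car1-GO,W:wait | queues: N=1 E=0 S=0 W=3
Step 2 [NS]: N:car6-GO,E:wait,S:empty,W:wait | queues: N=0 E=0 S=0 W=3
Step 3 [NS]: N:empty,E:wait,S:empty,W:wait | queues: N=0 E=0 S=0 W=3
Cars crossed by step 3: 3

Answer: 3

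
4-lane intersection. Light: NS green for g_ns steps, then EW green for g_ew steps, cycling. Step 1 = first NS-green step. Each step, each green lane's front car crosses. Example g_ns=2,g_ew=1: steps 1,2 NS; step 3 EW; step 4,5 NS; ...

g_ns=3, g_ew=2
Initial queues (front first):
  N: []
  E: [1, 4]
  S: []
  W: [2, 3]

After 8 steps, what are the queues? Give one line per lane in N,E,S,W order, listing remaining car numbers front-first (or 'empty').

Step 1 [NS]: N:empty,E:wait,S:empty,W:wait | queues: N=0 E=2 S=0 W=2
Step 2 [NS]: N:empty,E:wait,S:empty,W:wait | queues: N=0 E=2 S=0 W=2
Step 3 [NS]: N:empty,E:wait,S:empty,W:wait | queues: N=0 E=2 S=0 W=2
Step 4 [EW]: N:wait,E:car1-GO,S:wait,W:car2-GO | queues: N=0 E=1 S=0 W=1
Step 5 [EW]: N:wait,E:car4-GO,S:wait,W:car3-GO | queues: N=0 E=0 S=0 W=0

N: empty
E: empty
S: empty
W: empty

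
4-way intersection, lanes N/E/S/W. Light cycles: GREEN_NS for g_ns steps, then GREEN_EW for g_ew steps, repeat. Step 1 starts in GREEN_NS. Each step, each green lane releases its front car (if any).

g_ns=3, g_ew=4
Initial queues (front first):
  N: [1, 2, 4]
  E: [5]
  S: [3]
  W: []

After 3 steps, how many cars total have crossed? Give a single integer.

Step 1 [NS]: N:car1-GO,E:wait,S:car3-GO,W:wait | queues: N=2 E=1 S=0 W=0
Step 2 [NS]: N:car2-GO,E:wait,S:empty,W:wait | queues: N=1 E=1 S=0 W=0
Step 3 [NS]: N:car4-GO,E:wait,S:empty,W:wait | queues: N=0 E=1 S=0 W=0
Cars crossed by step 3: 4

Answer: 4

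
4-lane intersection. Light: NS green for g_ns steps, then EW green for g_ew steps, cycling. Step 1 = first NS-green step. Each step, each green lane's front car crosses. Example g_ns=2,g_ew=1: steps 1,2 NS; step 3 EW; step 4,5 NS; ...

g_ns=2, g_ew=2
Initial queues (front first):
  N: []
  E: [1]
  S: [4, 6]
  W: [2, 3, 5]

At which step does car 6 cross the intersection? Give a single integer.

Step 1 [NS]: N:empty,E:wait,S:car4-GO,W:wait | queues: N=0 E=1 S=1 W=3
Step 2 [NS]: N:empty,E:wait,S:car6-GO,W:wait | queues: N=0 E=1 S=0 W=3
Step 3 [EW]: N:wait,E:car1-GO,S:wait,W:car2-GO | queues: N=0 E=0 S=0 W=2
Step 4 [EW]: N:wait,E:empty,S:wait,W:car3-GO | queues: N=0 E=0 S=0 W=1
Step 5 [NS]: N:empty,E:wait,S:empty,W:wait | queues: N=0 E=0 S=0 W=1
Step 6 [NS]: N:empty,E:wait,S:empty,W:wait | queues: N=0 E=0 S=0 W=1
Step 7 [EW]: N:wait,E:empty,S:wait,W:car5-GO | queues: N=0 E=0 S=0 W=0
Car 6 crosses at step 2

2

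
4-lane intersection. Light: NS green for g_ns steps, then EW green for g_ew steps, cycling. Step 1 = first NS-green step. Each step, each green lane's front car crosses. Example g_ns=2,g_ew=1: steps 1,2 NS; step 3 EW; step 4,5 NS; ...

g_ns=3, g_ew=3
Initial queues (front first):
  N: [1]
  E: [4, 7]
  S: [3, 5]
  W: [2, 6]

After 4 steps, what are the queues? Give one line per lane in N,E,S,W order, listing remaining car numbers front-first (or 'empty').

Step 1 [NS]: N:car1-GO,E:wait,S:car3-GO,W:wait | queues: N=0 E=2 S=1 W=2
Step 2 [NS]: N:empty,E:wait,S:car5-GO,W:wait | queues: N=0 E=2 S=0 W=2
Step 3 [NS]: N:empty,E:wait,S:empty,W:wait | queues: N=0 E=2 S=0 W=2
Step 4 [EW]: N:wait,E:car4-GO,S:wait,W:car2-GO | queues: N=0 E=1 S=0 W=1

N: empty
E: 7
S: empty
W: 6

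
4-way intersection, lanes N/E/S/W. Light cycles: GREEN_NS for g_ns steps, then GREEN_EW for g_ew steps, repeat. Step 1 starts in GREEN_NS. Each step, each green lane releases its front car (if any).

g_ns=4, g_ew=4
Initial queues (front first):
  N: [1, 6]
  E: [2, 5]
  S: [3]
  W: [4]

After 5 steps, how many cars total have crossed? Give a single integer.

Answer: 5

Derivation:
Step 1 [NS]: N:car1-GO,E:wait,S:car3-GO,W:wait | queues: N=1 E=2 S=0 W=1
Step 2 [NS]: N:car6-GO,E:wait,S:empty,W:wait | queues: N=0 E=2 S=0 W=1
Step 3 [NS]: N:empty,E:wait,S:empty,W:wait | queues: N=0 E=2 S=0 W=1
Step 4 [NS]: N:empty,E:wait,S:empty,W:wait | queues: N=0 E=2 S=0 W=1
Step 5 [EW]: N:wait,E:car2-GO,S:wait,W:car4-GO | queues: N=0 E=1 S=0 W=0
Cars crossed by step 5: 5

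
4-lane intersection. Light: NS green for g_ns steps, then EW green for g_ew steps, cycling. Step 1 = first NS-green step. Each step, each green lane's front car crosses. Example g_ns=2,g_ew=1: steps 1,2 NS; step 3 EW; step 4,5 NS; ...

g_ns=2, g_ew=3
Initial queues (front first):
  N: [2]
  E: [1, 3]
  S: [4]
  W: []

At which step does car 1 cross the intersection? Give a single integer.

Step 1 [NS]: N:car2-GO,E:wait,S:car4-GO,W:wait | queues: N=0 E=2 S=0 W=0
Step 2 [NS]: N:empty,E:wait,S:empty,W:wait | queues: N=0 E=2 S=0 W=0
Step 3 [EW]: N:wait,E:car1-GO,S:wait,W:empty | queues: N=0 E=1 S=0 W=0
Step 4 [EW]: N:wait,E:car3-GO,S:wait,W:empty | queues: N=0 E=0 S=0 W=0
Car 1 crosses at step 3

3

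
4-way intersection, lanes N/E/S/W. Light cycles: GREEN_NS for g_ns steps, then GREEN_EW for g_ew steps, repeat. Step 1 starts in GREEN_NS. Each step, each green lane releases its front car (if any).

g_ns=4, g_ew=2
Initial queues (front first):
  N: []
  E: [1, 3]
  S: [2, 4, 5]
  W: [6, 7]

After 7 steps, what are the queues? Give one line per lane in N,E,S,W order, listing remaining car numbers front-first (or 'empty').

Step 1 [NS]: N:empty,E:wait,S:car2-GO,W:wait | queues: N=0 E=2 S=2 W=2
Step 2 [NS]: N:empty,E:wait,S:car4-GO,W:wait | queues: N=0 E=2 S=1 W=2
Step 3 [NS]: N:empty,E:wait,S:car5-GO,W:wait | queues: N=0 E=2 S=0 W=2
Step 4 [NS]: N:empty,E:wait,S:empty,W:wait | queues: N=0 E=2 S=0 W=2
Step 5 [EW]: N:wait,E:car1-GO,S:wait,W:car6-GO | queues: N=0 E=1 S=0 W=1
Step 6 [EW]: N:wait,E:car3-GO,S:wait,W:car7-GO | queues: N=0 E=0 S=0 W=0

N: empty
E: empty
S: empty
W: empty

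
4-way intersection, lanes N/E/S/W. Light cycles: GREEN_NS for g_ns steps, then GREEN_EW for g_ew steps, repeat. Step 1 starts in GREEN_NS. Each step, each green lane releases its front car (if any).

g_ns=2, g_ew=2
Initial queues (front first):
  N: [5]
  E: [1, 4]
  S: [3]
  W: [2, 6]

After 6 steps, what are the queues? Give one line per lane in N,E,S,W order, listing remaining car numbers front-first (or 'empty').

Step 1 [NS]: N:car5-GO,E:wait,S:car3-GO,W:wait | queues: N=0 E=2 S=0 W=2
Step 2 [NS]: N:empty,E:wait,S:empty,W:wait | queues: N=0 E=2 S=0 W=2
Step 3 [EW]: N:wait,E:car1-GO,S:wait,W:car2-GO | queues: N=0 E=1 S=0 W=1
Step 4 [EW]: N:wait,E:car4-GO,S:wait,W:car6-GO | queues: N=0 E=0 S=0 W=0

N: empty
E: empty
S: empty
W: empty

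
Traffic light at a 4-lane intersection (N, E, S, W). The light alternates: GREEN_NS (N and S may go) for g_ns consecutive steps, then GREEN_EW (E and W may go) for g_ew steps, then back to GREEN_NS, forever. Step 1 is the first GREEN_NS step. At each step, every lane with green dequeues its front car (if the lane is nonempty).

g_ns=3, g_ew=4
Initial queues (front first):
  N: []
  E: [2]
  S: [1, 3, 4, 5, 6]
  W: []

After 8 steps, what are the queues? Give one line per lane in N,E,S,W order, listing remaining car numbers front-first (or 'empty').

Step 1 [NS]: N:empty,E:wait,S:car1-GO,W:wait | queues: N=0 E=1 S=4 W=0
Step 2 [NS]: N:empty,E:wait,S:car3-GO,W:wait | queues: N=0 E=1 S=3 W=0
Step 3 [NS]: N:empty,E:wait,S:car4-GO,W:wait | queues: N=0 E=1 S=2 W=0
Step 4 [EW]: N:wait,E:car2-GO,S:wait,W:empty | queues: N=0 E=0 S=2 W=0
Step 5 [EW]: N:wait,E:empty,S:wait,W:empty | queues: N=0 E=0 S=2 W=0
Step 6 [EW]: N:wait,E:empty,S:wait,W:empty | queues: N=0 E=0 S=2 W=0
Step 7 [EW]: N:wait,E:empty,S:wait,W:empty | queues: N=0 E=0 S=2 W=0
Step 8 [NS]: N:empty,E:wait,S:car5-GO,W:wait | queues: N=0 E=0 S=1 W=0

N: empty
E: empty
S: 6
W: empty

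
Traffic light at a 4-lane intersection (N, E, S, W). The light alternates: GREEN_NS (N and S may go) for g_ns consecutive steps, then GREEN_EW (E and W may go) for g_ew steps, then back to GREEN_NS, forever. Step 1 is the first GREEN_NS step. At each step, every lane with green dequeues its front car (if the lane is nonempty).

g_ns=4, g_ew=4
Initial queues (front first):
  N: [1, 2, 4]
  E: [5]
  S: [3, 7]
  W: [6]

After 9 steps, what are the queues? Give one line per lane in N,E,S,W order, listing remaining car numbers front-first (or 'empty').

Step 1 [NS]: N:car1-GO,E:wait,S:car3-GO,W:wait | queues: N=2 E=1 S=1 W=1
Step 2 [NS]: N:car2-GO,E:wait,S:car7-GO,W:wait | queues: N=1 E=1 S=0 W=1
Step 3 [NS]: N:car4-GO,E:wait,S:empty,W:wait | queues: N=0 E=1 S=0 W=1
Step 4 [NS]: N:empty,E:wait,S:empty,W:wait | queues: N=0 E=1 S=0 W=1
Step 5 [EW]: N:wait,E:car5-GO,S:wait,W:car6-GO | queues: N=0 E=0 S=0 W=0

N: empty
E: empty
S: empty
W: empty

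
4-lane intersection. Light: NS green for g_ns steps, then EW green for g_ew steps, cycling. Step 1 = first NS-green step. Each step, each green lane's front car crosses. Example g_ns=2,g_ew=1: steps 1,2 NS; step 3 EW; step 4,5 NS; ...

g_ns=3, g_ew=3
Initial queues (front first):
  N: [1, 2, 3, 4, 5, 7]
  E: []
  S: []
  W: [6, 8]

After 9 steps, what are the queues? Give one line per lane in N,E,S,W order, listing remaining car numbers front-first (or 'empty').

Step 1 [NS]: N:car1-GO,E:wait,S:empty,W:wait | queues: N=5 E=0 S=0 W=2
Step 2 [NS]: N:car2-GO,E:wait,S:empty,W:wait | queues: N=4 E=0 S=0 W=2
Step 3 [NS]: N:car3-GO,E:wait,S:empty,W:wait | queues: N=3 E=0 S=0 W=2
Step 4 [EW]: N:wait,E:empty,S:wait,W:car6-GO | queues: N=3 E=0 S=0 W=1
Step 5 [EW]: N:wait,E:empty,S:wait,W:car8-GO | queues: N=3 E=0 S=0 W=0
Step 6 [EW]: N:wait,E:empty,S:wait,W:empty | queues: N=3 E=0 S=0 W=0
Step 7 [NS]: N:car4-GO,E:wait,S:empty,W:wait | queues: N=2 E=0 S=0 W=0
Step 8 [NS]: N:car5-GO,E:wait,S:empty,W:wait | queues: N=1 E=0 S=0 W=0
Step 9 [NS]: N:car7-GO,E:wait,S:empty,W:wait | queues: N=0 E=0 S=0 W=0

N: empty
E: empty
S: empty
W: empty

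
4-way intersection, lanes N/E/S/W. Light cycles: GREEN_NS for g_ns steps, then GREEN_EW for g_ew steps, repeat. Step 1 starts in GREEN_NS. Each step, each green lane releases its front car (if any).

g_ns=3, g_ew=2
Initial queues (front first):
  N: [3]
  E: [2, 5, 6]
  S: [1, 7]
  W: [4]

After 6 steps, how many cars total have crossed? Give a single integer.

Step 1 [NS]: N:car3-GO,E:wait,S:car1-GO,W:wait | queues: N=0 E=3 S=1 W=1
Step 2 [NS]: N:empty,E:wait,S:car7-GO,W:wait | queues: N=0 E=3 S=0 W=1
Step 3 [NS]: N:empty,E:wait,S:empty,W:wait | queues: N=0 E=3 S=0 W=1
Step 4 [EW]: N:wait,E:car2-GO,S:wait,W:car4-GO | queues: N=0 E=2 S=0 W=0
Step 5 [EW]: N:wait,E:car5-GO,S:wait,W:empty | queues: N=0 E=1 S=0 W=0
Step 6 [NS]: N:empty,E:wait,S:empty,W:wait | queues: N=0 E=1 S=0 W=0
Cars crossed by step 6: 6

Answer: 6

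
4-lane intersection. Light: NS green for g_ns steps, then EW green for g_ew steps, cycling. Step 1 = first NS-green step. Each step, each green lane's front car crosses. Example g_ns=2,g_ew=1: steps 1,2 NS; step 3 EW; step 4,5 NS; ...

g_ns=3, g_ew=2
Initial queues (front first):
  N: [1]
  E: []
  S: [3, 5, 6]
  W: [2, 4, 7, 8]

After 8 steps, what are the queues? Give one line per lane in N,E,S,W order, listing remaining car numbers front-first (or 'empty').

Step 1 [NS]: N:car1-GO,E:wait,S:car3-GO,W:wait | queues: N=0 E=0 S=2 W=4
Step 2 [NS]: N:empty,E:wait,S:car5-GO,W:wait | queues: N=0 E=0 S=1 W=4
Step 3 [NS]: N:empty,E:wait,S:car6-GO,W:wait | queues: N=0 E=0 S=0 W=4
Step 4 [EW]: N:wait,E:empty,S:wait,W:car2-GO | queues: N=0 E=0 S=0 W=3
Step 5 [EW]: N:wait,E:empty,S:wait,W:car4-GO | queues: N=0 E=0 S=0 W=2
Step 6 [NS]: N:empty,E:wait,S:empty,W:wait | queues: N=0 E=0 S=0 W=2
Step 7 [NS]: N:empty,E:wait,S:empty,W:wait | queues: N=0 E=0 S=0 W=2
Step 8 [NS]: N:empty,E:wait,S:empty,W:wait | queues: N=0 E=0 S=0 W=2

N: empty
E: empty
S: empty
W: 7 8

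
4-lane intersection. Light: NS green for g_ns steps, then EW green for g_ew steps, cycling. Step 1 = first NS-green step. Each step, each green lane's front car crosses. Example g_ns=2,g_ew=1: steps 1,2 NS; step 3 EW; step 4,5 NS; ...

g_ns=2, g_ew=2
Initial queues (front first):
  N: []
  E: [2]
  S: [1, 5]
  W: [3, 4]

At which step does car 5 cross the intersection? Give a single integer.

Step 1 [NS]: N:empty,E:wait,S:car1-GO,W:wait | queues: N=0 E=1 S=1 W=2
Step 2 [NS]: N:empty,E:wait,S:car5-GO,W:wait | queues: N=0 E=1 S=0 W=2
Step 3 [EW]: N:wait,E:car2-GO,S:wait,W:car3-GO | queues: N=0 E=0 S=0 W=1
Step 4 [EW]: N:wait,E:empty,S:wait,W:car4-GO | queues: N=0 E=0 S=0 W=0
Car 5 crosses at step 2

2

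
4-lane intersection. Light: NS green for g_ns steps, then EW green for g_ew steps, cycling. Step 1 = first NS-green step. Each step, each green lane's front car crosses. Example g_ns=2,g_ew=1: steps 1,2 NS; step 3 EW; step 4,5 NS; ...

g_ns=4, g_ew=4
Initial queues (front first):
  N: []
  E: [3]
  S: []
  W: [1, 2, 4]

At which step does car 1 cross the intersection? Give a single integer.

Step 1 [NS]: N:empty,E:wait,S:empty,W:wait | queues: N=0 E=1 S=0 W=3
Step 2 [NS]: N:empty,E:wait,S:empty,W:wait | queues: N=0 E=1 S=0 W=3
Step 3 [NS]: N:empty,E:wait,S:empty,W:wait | queues: N=0 E=1 S=0 W=3
Step 4 [NS]: N:empty,E:wait,S:empty,W:wait | queues: N=0 E=1 S=0 W=3
Step 5 [EW]: N:wait,E:car3-GO,S:wait,W:car1-GO | queues: N=0 E=0 S=0 W=2
Step 6 [EW]: N:wait,E:empty,S:wait,W:car2-GO | queues: N=0 E=0 S=0 W=1
Step 7 [EW]: N:wait,E:empty,S:wait,W:car4-GO | queues: N=0 E=0 S=0 W=0
Car 1 crosses at step 5

5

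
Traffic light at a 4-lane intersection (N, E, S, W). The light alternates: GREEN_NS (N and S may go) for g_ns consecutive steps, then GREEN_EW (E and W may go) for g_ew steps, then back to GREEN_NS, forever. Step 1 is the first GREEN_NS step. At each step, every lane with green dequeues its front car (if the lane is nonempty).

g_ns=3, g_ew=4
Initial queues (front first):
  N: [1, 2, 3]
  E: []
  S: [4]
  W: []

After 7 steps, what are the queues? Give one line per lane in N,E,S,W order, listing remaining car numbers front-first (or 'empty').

Step 1 [NS]: N:car1-GO,E:wait,S:car4-GO,W:wait | queues: N=2 E=0 S=0 W=0
Step 2 [NS]: N:car2-GO,E:wait,S:empty,W:wait | queues: N=1 E=0 S=0 W=0
Step 3 [NS]: N:car3-GO,E:wait,S:empty,W:wait | queues: N=0 E=0 S=0 W=0

N: empty
E: empty
S: empty
W: empty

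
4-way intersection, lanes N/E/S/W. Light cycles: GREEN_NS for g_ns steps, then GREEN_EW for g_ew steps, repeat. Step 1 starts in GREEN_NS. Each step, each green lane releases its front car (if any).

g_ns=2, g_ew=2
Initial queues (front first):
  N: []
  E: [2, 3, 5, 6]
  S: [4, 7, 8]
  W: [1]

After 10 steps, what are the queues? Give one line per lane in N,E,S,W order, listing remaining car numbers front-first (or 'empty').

Step 1 [NS]: N:empty,E:wait,S:car4-GO,W:wait | queues: N=0 E=4 S=2 W=1
Step 2 [NS]: N:empty,E:wait,S:car7-GO,W:wait | queues: N=0 E=4 S=1 W=1
Step 3 [EW]: N:wait,E:car2-GO,S:wait,W:car1-GO | queues: N=0 E=3 S=1 W=0
Step 4 [EW]: N:wait,E:car3-GO,S:wait,W:empty | queues: N=0 E=2 S=1 W=0
Step 5 [NS]: N:empty,E:wait,S:car8-GO,W:wait | queues: N=0 E=2 S=0 W=0
Step 6 [NS]: N:empty,E:wait,S:empty,W:wait | queues: N=0 E=2 S=0 W=0
Step 7 [EW]: N:wait,E:car5-GO,S:wait,W:empty | queues: N=0 E=1 S=0 W=0
Step 8 [EW]: N:wait,E:car6-GO,S:wait,W:empty | queues: N=0 E=0 S=0 W=0

N: empty
E: empty
S: empty
W: empty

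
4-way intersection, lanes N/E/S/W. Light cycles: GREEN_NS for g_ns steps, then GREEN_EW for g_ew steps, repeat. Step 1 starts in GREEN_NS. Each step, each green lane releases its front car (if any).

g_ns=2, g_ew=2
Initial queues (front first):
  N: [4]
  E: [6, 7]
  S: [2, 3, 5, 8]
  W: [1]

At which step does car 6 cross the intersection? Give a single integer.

Step 1 [NS]: N:car4-GO,E:wait,S:car2-GO,W:wait | queues: N=0 E=2 S=3 W=1
Step 2 [NS]: N:empty,E:wait,S:car3-GO,W:wait | queues: N=0 E=2 S=2 W=1
Step 3 [EW]: N:wait,E:car6-GO,S:wait,W:car1-GO | queues: N=0 E=1 S=2 W=0
Step 4 [EW]: N:wait,E:car7-GO,S:wait,W:empty | queues: N=0 E=0 S=2 W=0
Step 5 [NS]: N:empty,E:wait,S:car5-GO,W:wait | queues: N=0 E=0 S=1 W=0
Step 6 [NS]: N:empty,E:wait,S:car8-GO,W:wait | queues: N=0 E=0 S=0 W=0
Car 6 crosses at step 3

3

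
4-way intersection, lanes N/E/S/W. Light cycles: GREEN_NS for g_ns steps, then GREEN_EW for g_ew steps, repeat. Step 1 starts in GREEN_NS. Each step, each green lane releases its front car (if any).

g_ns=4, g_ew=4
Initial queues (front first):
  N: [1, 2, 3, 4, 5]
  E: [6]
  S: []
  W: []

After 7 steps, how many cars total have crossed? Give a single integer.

Step 1 [NS]: N:car1-GO,E:wait,S:empty,W:wait | queues: N=4 E=1 S=0 W=0
Step 2 [NS]: N:car2-GO,E:wait,S:empty,W:wait | queues: N=3 E=1 S=0 W=0
Step 3 [NS]: N:car3-GO,E:wait,S:empty,W:wait | queues: N=2 E=1 S=0 W=0
Step 4 [NS]: N:car4-GO,E:wait,S:empty,W:wait | queues: N=1 E=1 S=0 W=0
Step 5 [EW]: N:wait,E:car6-GO,S:wait,W:empty | queues: N=1 E=0 S=0 W=0
Step 6 [EW]: N:wait,E:empty,S:wait,W:empty | queues: N=1 E=0 S=0 W=0
Step 7 [EW]: N:wait,E:empty,S:wait,W:empty | queues: N=1 E=0 S=0 W=0
Cars crossed by step 7: 5

Answer: 5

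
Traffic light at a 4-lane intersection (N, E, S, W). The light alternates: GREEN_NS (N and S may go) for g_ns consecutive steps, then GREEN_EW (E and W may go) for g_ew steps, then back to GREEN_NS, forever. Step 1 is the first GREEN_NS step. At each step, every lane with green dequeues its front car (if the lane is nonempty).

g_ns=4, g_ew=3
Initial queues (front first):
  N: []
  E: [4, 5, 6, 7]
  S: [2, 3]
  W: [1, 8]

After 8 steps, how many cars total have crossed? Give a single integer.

Step 1 [NS]: N:empty,E:wait,S:car2-GO,W:wait | queues: N=0 E=4 S=1 W=2
Step 2 [NS]: N:empty,E:wait,S:car3-GO,W:wait | queues: N=0 E=4 S=0 W=2
Step 3 [NS]: N:empty,E:wait,S:empty,W:wait | queues: N=0 E=4 S=0 W=2
Step 4 [NS]: N:empty,E:wait,S:empty,W:wait | queues: N=0 E=4 S=0 W=2
Step 5 [EW]: N:wait,E:car4-GO,S:wait,W:car1-GO | queues: N=0 E=3 S=0 W=1
Step 6 [EW]: N:wait,E:car5-GO,S:wait,W:car8-GO | queues: N=0 E=2 S=0 W=0
Step 7 [EW]: N:wait,E:car6-GO,S:wait,W:empty | queues: N=0 E=1 S=0 W=0
Step 8 [NS]: N:empty,E:wait,S:empty,W:wait | queues: N=0 E=1 S=0 W=0
Cars crossed by step 8: 7

Answer: 7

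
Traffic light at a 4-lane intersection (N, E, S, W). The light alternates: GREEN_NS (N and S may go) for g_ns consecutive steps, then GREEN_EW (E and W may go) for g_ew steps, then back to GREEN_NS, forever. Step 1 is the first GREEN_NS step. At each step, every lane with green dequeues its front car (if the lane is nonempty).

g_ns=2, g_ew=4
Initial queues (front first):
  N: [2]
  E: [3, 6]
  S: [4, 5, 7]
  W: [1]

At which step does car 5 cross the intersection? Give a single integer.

Step 1 [NS]: N:car2-GO,E:wait,S:car4-GO,W:wait | queues: N=0 E=2 S=2 W=1
Step 2 [NS]: N:empty,E:wait,S:car5-GO,W:wait | queues: N=0 E=2 S=1 W=1
Step 3 [EW]: N:wait,E:car3-GO,S:wait,W:car1-GO | queues: N=0 E=1 S=1 W=0
Step 4 [EW]: N:wait,E:car6-GO,S:wait,W:empty | queues: N=0 E=0 S=1 W=0
Step 5 [EW]: N:wait,E:empty,S:wait,W:empty | queues: N=0 E=0 S=1 W=0
Step 6 [EW]: N:wait,E:empty,S:wait,W:empty | queues: N=0 E=0 S=1 W=0
Step 7 [NS]: N:empty,E:wait,S:car7-GO,W:wait | queues: N=0 E=0 S=0 W=0
Car 5 crosses at step 2

2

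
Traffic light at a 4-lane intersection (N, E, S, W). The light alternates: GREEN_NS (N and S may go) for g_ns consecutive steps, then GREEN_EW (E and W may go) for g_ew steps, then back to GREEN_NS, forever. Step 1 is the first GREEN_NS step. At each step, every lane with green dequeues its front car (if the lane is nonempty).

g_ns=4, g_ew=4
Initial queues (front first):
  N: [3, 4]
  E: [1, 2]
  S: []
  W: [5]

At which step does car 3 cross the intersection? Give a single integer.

Step 1 [NS]: N:car3-GO,E:wait,S:empty,W:wait | queues: N=1 E=2 S=0 W=1
Step 2 [NS]: N:car4-GO,E:wait,S:empty,W:wait | queues: N=0 E=2 S=0 W=1
Step 3 [NS]: N:empty,E:wait,S:empty,W:wait | queues: N=0 E=2 S=0 W=1
Step 4 [NS]: N:empty,E:wait,S:empty,W:wait | queues: N=0 E=2 S=0 W=1
Step 5 [EW]: N:wait,E:car1-GO,S:wait,W:car5-GO | queues: N=0 E=1 S=0 W=0
Step 6 [EW]: N:wait,E:car2-GO,S:wait,W:empty | queues: N=0 E=0 S=0 W=0
Car 3 crosses at step 1

1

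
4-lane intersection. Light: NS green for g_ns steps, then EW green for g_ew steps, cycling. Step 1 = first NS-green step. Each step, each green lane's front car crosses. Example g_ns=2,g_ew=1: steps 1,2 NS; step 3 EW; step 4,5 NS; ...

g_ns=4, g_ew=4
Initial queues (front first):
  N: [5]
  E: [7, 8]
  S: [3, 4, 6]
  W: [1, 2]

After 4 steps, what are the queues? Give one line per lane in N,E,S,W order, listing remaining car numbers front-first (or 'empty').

Step 1 [NS]: N:car5-GO,E:wait,S:car3-GO,W:wait | queues: N=0 E=2 S=2 W=2
Step 2 [NS]: N:empty,E:wait,S:car4-GO,W:wait | queues: N=0 E=2 S=1 W=2
Step 3 [NS]: N:empty,E:wait,S:car6-GO,W:wait | queues: N=0 E=2 S=0 W=2
Step 4 [NS]: N:empty,E:wait,S:empty,W:wait | queues: N=0 E=2 S=0 W=2

N: empty
E: 7 8
S: empty
W: 1 2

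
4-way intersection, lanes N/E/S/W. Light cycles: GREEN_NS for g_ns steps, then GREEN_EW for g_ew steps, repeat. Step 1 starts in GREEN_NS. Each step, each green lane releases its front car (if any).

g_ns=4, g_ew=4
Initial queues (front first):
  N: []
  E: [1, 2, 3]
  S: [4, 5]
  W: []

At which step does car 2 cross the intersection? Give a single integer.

Step 1 [NS]: N:empty,E:wait,S:car4-GO,W:wait | queues: N=0 E=3 S=1 W=0
Step 2 [NS]: N:empty,E:wait,S:car5-GO,W:wait | queues: N=0 E=3 S=0 W=0
Step 3 [NS]: N:empty,E:wait,S:empty,W:wait | queues: N=0 E=3 S=0 W=0
Step 4 [NS]: N:empty,E:wait,S:empty,W:wait | queues: N=0 E=3 S=0 W=0
Step 5 [EW]: N:wait,E:car1-GO,S:wait,W:empty | queues: N=0 E=2 S=0 W=0
Step 6 [EW]: N:wait,E:car2-GO,S:wait,W:empty | queues: N=0 E=1 S=0 W=0
Step 7 [EW]: N:wait,E:car3-GO,S:wait,W:empty | queues: N=0 E=0 S=0 W=0
Car 2 crosses at step 6

6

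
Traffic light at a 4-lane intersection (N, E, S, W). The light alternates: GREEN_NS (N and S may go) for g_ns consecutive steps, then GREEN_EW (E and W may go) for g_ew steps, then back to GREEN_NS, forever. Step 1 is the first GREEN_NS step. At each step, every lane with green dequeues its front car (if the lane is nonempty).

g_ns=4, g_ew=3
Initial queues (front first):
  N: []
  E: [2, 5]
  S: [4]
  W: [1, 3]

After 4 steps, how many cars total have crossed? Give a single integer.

Step 1 [NS]: N:empty,E:wait,S:car4-GO,W:wait | queues: N=0 E=2 S=0 W=2
Step 2 [NS]: N:empty,E:wait,S:empty,W:wait | queues: N=0 E=2 S=0 W=2
Step 3 [NS]: N:empty,E:wait,S:empty,W:wait | queues: N=0 E=2 S=0 W=2
Step 4 [NS]: N:empty,E:wait,S:empty,W:wait | queues: N=0 E=2 S=0 W=2
Cars crossed by step 4: 1

Answer: 1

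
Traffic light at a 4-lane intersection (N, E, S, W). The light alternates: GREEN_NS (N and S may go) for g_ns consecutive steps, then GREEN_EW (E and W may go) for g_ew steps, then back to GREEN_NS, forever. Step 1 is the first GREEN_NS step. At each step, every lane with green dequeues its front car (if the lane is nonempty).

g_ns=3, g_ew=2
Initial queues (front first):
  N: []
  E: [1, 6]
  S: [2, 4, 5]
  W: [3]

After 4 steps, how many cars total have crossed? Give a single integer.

Step 1 [NS]: N:empty,E:wait,S:car2-GO,W:wait | queues: N=0 E=2 S=2 W=1
Step 2 [NS]: N:empty,E:wait,S:car4-GO,W:wait | queues: N=0 E=2 S=1 W=1
Step 3 [NS]: N:empty,E:wait,S:car5-GO,W:wait | queues: N=0 E=2 S=0 W=1
Step 4 [EW]: N:wait,E:car1-GO,S:wait,W:car3-GO | queues: N=0 E=1 S=0 W=0
Cars crossed by step 4: 5

Answer: 5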